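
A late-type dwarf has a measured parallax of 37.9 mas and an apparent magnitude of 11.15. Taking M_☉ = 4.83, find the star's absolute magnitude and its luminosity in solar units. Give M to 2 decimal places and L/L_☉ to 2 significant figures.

M ≈ 9.04; L/L_☉ ≈ 0.021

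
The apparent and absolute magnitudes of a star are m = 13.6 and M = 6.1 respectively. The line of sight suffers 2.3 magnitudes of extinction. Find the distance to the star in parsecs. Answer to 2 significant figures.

d ≈ 110 pc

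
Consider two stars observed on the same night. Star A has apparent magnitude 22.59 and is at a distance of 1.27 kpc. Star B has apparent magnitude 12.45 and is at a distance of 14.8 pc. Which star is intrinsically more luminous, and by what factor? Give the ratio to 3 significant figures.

Star B is more luminous, by a factor of 1.54.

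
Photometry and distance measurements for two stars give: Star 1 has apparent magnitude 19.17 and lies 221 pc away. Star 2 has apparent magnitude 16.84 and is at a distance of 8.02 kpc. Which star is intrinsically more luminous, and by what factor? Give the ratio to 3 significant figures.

Star 2 is more luminous, by a factor of 11300.

Star 1: M = m − 5 log₁₀ d + 5 = 19.17 − 5·2.3444 + 5 = 12.448
Star 2: d = 8.02 kpc = 8020 pc
Star 2: M = m − 5 log₁₀ d + 5 = 16.84 − 5·3.9042 + 5 = 2.319
ΔM = M_1 − M_2 = 12.448 − (2.319) = 10.129; smaller M is more luminous → Star 2.
L ratio = 10^(0.4 |ΔM|) = 10^4.052 = 11260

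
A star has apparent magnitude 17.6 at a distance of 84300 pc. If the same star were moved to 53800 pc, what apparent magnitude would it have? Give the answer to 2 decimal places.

m ≈ 16.62

Flux ∝ 1/d², so Δm = 5 log₁₀(d₂/d₁) = 5 log₁₀(53800/84300) = -0.975
m₂ = m₁ + Δm = 17.6 + (-0.975) = 16.625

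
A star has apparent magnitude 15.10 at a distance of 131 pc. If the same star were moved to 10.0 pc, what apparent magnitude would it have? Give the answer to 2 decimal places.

Flux ∝ 1/d², so Δm = 5 log₁₀(d₂/d₁) = 5 log₁₀(10.0/131) = -5.586
m₂ = m₁ + Δm = 15.10 + (-5.586) = 9.514

m ≈ 9.51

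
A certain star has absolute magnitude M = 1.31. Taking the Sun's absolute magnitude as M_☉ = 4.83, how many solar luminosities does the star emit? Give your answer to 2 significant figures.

L/L_☉ ≈ 26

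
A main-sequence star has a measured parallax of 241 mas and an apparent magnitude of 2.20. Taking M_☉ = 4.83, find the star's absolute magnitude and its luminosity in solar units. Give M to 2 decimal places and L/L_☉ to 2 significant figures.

d = 1/p = 1000/241 mas = 4.149 pc
M = m − 5 log₁₀ d + 5 = 2.20 − 5·0.6180 + 5 = 4.110
M − M_☉ = 4.110 − 4.83 = -0.720
L/L_☉ = 10^(−0.4 × -0.720) = 1.941

M ≈ 4.11; L/L_☉ ≈ 1.9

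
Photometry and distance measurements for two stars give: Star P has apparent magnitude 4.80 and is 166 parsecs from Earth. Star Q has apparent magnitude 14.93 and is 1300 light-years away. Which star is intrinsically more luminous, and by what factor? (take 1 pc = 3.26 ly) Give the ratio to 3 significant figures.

Star P: M = m − 5 log₁₀ d + 5 = 4.80 − 5·2.2201 + 5 = -1.301
Star Q: d = 1300 ly / 3.26 = 398.8 pc
Star Q: M = m − 5 log₁₀ d + 5 = 14.93 − 5·2.6007 + 5 = 6.926
ΔM = M_P − M_Q = -1.301 − (6.926) = -8.227; smaller M is more luminous → Star P.
L ratio = 10^(0.4 |ΔM|) = 10^3.291 = 1953

Star P is more luminous, by a factor of 1950.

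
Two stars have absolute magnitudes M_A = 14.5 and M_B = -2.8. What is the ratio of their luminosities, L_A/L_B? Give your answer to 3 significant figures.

L_A/L_B ≈ 1.20×10^-7

ΔM = M_A − M_B = 17.3
L_A/L_B = 10^(−0.4 ΔM) = 10^-6.920 = 1.202×10^-7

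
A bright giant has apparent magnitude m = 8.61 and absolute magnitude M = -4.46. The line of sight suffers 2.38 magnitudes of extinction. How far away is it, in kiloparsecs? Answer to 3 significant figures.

d ≈ 1.37 kpc

m − M = 5 log₁₀(d/10 pc) + A  ⇒  8.61 − (-4.46) − 2.38 = 5 log₁₀(d/10)
10.690 = 5 log₁₀(d/10)
log₁₀ d = (m − M − A)/5 + 1 = 3.1380
d = 10^3.1380 = 1374 pc
= 1.374 kpc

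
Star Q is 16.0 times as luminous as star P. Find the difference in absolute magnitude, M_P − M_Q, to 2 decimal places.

M_P − M_Q ≈ 3.01

Pogson: ΔM = −2.5 log₁₀(ratio) = −2.5 log₁₀(16.0) = −2.5 × 1.2041 = -3.010
Star Q is brighter so has the smaller magnitude: M_P − M_Q is positive.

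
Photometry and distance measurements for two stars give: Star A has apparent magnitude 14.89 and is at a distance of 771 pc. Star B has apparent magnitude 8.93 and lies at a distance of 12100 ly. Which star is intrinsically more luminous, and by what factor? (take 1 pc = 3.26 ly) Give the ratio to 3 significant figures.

Star B is more luminous, by a factor of 5610.

Star A: M = m − 5 log₁₀ d + 5 = 14.89 − 5·2.8871 + 5 = 5.455
Star B: d = 12100 ly / 3.26 = 3712 pc
Star B: M = m − 5 log₁₀ d + 5 = 8.93 − 5·3.5696 + 5 = -3.918
ΔM = M_A − M_B = 5.455 − (-3.918) = 9.373; smaller M is more luminous → Star B.
L ratio = 10^(0.4 |ΔM|) = 10^3.749 = 5611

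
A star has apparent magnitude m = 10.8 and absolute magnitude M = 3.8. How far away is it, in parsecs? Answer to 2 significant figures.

μ = m − M = 7.000
m − M = 5 log₁₀ d − 5
log₁₀ d = (m − M)/5 + 1 = 2.4000
d = 10^2.4000 = 251.2 pc

d ≈ 250 pc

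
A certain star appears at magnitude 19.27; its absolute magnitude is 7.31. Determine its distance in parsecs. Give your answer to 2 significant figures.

d ≈ 2500 pc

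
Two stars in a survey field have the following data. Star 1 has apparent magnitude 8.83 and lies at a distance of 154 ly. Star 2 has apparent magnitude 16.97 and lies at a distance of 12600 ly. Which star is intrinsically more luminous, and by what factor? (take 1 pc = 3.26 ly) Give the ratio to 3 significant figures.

Star 1: d = 154 ly / 3.26 = 47.24 pc
Star 1: M = m − 5 log₁₀ d + 5 = 8.83 − 5·1.6743 + 5 = 5.458
Star 2: d = 12600 ly / 3.26 = 3865 pc
Star 2: M = m − 5 log₁₀ d + 5 = 16.97 − 5·3.5872 + 5 = 4.034
ΔM = M_1 − M_2 = 5.458 − (4.034) = 1.424; smaller M is more luminous → Star 2.
L ratio = 10^(0.4 |ΔM|) = 10^0.570 = 3.713

Star 2 is more luminous, by a factor of 3.71.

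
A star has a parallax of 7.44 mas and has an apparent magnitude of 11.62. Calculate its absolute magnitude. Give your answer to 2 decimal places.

M ≈ 5.98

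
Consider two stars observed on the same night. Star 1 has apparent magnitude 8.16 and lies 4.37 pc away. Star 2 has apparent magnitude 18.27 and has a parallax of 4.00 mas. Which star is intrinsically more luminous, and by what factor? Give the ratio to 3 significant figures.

Star 1: M = m − 5 log₁₀ d + 5 = 8.16 − 5·0.6405 + 5 = 9.958
Star 2: p = 4.00 mas = 4.00×10^-3″ → d = 1/p = 250.0 pc
Star 2: M = m − 5 log₁₀ d + 5 = 18.27 − 5·2.3979 + 5 = 11.280
ΔM = M_1 − M_2 = 9.958 − (11.280) = -1.323; smaller M is more luminous → Star 1.
L ratio = 10^(0.4 |ΔM|) = 10^0.529 = 3.381

Star 1 is more luminous, by a factor of 3.38.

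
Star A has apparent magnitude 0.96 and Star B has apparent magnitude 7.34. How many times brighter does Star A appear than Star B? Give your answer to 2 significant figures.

360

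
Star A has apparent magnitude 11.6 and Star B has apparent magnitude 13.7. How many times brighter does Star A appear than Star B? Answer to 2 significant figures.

Δm = 11.6 − (13.7) = -2.1
Flux ratio = 10^(−0.4 Δm) = 10^(−0.4 × -2.1) = 10^0.840 = 6.918

6.9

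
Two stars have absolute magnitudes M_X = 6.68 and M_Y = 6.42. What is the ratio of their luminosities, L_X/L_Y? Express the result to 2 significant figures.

ΔM = M_X − M_Y = 0.26
L_X/L_Y = 10^(−0.4 ΔM) = 10^-0.104 = 0.7870

L_X/L_Y ≈ 0.79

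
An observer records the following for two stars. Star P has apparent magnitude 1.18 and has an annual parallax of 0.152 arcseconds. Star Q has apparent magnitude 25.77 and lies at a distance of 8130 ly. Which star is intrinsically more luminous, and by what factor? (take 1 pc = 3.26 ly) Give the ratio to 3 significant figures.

Star P: d = 1/p = 1/0.152″ = 6.579 pc
Star P: M = m − 5 log₁₀ d + 5 = 1.18 − 5·0.8182 + 5 = 2.089
Star Q: d = 8130 ly / 3.26 = 2494 pc
Star Q: M = m − 5 log₁₀ d + 5 = 25.77 − 5·3.3969 + 5 = 13.786
ΔM = M_P − M_Q = 2.089 − (13.786) = -11.696; smaller M is more luminous → Star P.
L ratio = 10^(0.4 |ΔM|) = 10^4.679 = 47710

Star P is more luminous, by a factor of 47700.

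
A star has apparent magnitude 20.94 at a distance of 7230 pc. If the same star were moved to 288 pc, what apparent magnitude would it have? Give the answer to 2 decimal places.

Flux ∝ 1/d², so Δm = 5 log₁₀(d₂/d₁) = 5 log₁₀(288/7230) = -6.999
m₂ = m₁ + Δm = 20.94 + (-6.999) = 13.941

m ≈ 13.94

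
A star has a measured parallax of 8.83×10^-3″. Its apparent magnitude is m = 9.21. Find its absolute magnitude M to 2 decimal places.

d = 1/p = 1/8.83×10^-3″ = 113.3 pc
5 log₁₀(d/10 pc) = 5 log₁₀(113.3) − 5 = 5.270
M = m − 5 log₁₀(d/10) = 9.21 − 5.270 = 3.940

M ≈ 3.94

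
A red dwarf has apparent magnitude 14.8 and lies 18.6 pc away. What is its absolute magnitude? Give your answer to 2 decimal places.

M ≈ 13.45

5 log₁₀(d/10 pc) = 5 log₁₀(18.60) − 5 = 1.348
M = m − 5 log₁₀(d/10) = 14.8 − 1.348 = 13.452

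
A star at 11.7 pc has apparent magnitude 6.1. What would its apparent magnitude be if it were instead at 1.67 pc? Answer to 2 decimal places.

Flux ∝ 1/d², so Δm = 5 log₁₀(d₂/d₁) = 5 log₁₀(1.67/11.7) = -4.227
m₂ = m₁ + Δm = 6.1 + (-4.227) = 1.873

m ≈ 1.87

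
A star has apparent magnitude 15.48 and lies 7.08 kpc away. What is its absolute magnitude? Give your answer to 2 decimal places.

d = 7.08 kpc = 7080 pc
5 log₁₀(d/10 pc) = 5 log₁₀(7080) − 5 = 14.250
M = m − 5 log₁₀(d/10) = 15.48 − 14.250 = 1.230

M ≈ 1.23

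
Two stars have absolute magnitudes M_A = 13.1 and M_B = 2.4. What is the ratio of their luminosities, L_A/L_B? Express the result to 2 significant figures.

L_A/L_B ≈ 5.2×10^-5

ΔM = M_A − M_B = 10.7
L_A/L_B = 10^(−0.4 ΔM) = 10^-4.280 = 5.248×10^-5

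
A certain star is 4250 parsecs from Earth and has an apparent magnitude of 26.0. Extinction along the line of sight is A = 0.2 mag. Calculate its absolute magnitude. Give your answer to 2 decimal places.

M ≈ 12.66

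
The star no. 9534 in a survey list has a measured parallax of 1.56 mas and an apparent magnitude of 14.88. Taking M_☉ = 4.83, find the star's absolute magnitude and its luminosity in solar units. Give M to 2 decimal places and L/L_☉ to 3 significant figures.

d = 1/p = 1000/1.56 mas = 641.0 pc
M = m − 5 log₁₀ d + 5 = 14.88 − 5·2.8069 + 5 = 5.846
M − M_☉ = 5.846 − 4.83 = 1.016
L/L_☉ = 10^(−0.4 × 1.016) = 0.3924

M ≈ 5.85; L/L_☉ ≈ 0.392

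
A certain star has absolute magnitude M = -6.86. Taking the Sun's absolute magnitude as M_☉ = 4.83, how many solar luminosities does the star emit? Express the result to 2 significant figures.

L/L_☉ ≈ 47000

M − M_☉ = -6.86 − 4.83 = -11.690
L/L_☉ = 10^(−0.4 (M − M_☉)) = 10^4.676 = 47420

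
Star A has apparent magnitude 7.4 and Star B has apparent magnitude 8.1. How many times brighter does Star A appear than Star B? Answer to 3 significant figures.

Δm = 7.4 − (8.1) = -0.7
Flux ratio = 10^(−0.4 Δm) = 10^(−0.4 × -0.7) = 10^0.280 = 1.905

1.91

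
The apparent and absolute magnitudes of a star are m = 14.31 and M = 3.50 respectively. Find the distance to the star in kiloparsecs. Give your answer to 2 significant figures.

μ = m − M = 10.810
m − M = 5 log₁₀ d − 5
log₁₀ d = (m − M)/5 + 1 = 3.1620
d = 10^3.1620 = 1452 pc
= 1.452 kpc

d ≈ 1.5 kpc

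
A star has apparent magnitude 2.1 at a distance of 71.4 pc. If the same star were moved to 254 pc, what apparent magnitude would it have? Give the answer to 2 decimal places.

m ≈ 4.86

Flux ∝ 1/d², so Δm = 5 log₁₀(d₂/d₁) = 5 log₁₀(254/71.4) = 2.756
m₂ = m₁ + Δm = 2.1 + (2.756) = 4.856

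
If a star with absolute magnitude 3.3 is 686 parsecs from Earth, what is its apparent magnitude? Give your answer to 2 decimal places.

m ≈ 12.48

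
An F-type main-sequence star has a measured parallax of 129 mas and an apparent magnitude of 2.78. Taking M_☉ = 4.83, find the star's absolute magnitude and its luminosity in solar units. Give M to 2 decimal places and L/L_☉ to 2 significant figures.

M ≈ 3.33; L/L_☉ ≈ 4.0

d = 1/p = 1000/129 mas = 7.752 pc
M = m − 5 log₁₀ d + 5 = 2.78 − 5·0.8894 + 5 = 3.333
M − M_☉ = 3.333 − 4.83 = -1.497
L/L_☉ = 10^(−0.4 × -1.497) = 3.970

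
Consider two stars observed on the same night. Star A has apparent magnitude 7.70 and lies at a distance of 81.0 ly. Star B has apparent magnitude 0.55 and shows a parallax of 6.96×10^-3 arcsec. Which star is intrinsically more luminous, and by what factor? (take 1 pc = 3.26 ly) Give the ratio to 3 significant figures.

Star A: d = 81.0 ly / 3.26 = 24.85 pc
Star A: M = m − 5 log₁₀ d + 5 = 7.70 − 5·1.3953 + 5 = 5.724
Star B: d = 1/p = 1/6.96×10^-3″ = 143.7 pc
Star B: M = m − 5 log₁₀ d + 5 = 0.55 − 5·2.1574 + 5 = -5.237
ΔM = M_A − M_B = 5.724 − (-5.237) = 10.961; smaller M is more luminous → Star B.
L ratio = 10^(0.4 |ΔM|) = 10^4.384 = 24220

Star B is more luminous, by a factor of 24200.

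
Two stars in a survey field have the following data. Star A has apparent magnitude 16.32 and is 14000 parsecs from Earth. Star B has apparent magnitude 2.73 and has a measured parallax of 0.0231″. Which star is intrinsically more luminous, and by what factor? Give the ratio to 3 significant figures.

Star B is more luminous, by a factor of 2.61.

Star A: M = m − 5 log₁₀ d + 5 = 16.32 − 5·4.1461 + 5 = 0.589
Star B: d = 1/p = 1/0.0231″ = 43.29 pc
Star B: M = m − 5 log₁₀ d + 5 = 2.73 − 5·1.6364 + 5 = -0.452
ΔM = M_A − M_B = 0.589 − (-0.452) = 1.041; smaller M is more luminous → Star B.
L ratio = 10^(0.4 |ΔM|) = 10^0.417 = 2.609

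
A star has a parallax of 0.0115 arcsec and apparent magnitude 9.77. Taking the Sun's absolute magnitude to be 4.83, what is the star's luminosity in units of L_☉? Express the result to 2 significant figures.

d = 1/p = 1/0.0115″ = 86.96 pc
M = m − 5 log₁₀ d + 5 = 9.77 − 5·1.9393 + 5 = 5.073
M − M_☉ = 5.073 − 4.83 = 0.243
L/L_☉ = 10^(−0.4 × 0.243) = 0.7991

L/L_☉ ≈ 0.80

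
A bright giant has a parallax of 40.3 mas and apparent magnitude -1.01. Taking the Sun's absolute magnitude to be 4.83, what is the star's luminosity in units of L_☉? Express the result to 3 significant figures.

L/L_☉ ≈ 1330

d = 1/p = 1000/40.3 mas = 24.81 pc
M = m − 5 log₁₀ d + 5 = -1.01 − 5·1.3947 + 5 = -2.983
M − M_☉ = -2.983 − 4.83 = -7.813
L/L_☉ = 10^(−0.4 × -7.813) = 1335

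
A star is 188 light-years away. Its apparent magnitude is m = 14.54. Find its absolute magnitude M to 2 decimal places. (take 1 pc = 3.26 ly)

M ≈ 10.74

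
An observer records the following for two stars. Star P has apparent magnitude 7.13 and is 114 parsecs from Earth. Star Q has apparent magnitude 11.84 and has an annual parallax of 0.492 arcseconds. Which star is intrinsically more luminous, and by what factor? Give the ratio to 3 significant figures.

Star P is more luminous, by a factor of 241000.

Star P: M = m − 5 log₁₀ d + 5 = 7.13 − 5·2.0569 + 5 = 1.845
Star Q: d = 1/p = 1/0.492″ = 2.033 pc
Star Q: M = m − 5 log₁₀ d + 5 = 11.84 − 5·0.3080 + 5 = 15.300
ΔM = M_P − M_Q = 1.845 − (15.300) = -13.454; smaller M is more luminous → Star P.
L ratio = 10^(0.4 |ΔM|) = 10^5.382 = 240800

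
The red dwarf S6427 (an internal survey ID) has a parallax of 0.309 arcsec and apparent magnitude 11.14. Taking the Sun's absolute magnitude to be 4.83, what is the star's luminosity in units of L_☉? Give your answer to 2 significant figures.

L/L_☉ ≈ 3.1×10^-4

d = 1/p = 1/0.309″ = 3.236 pc
M = m − 5 log₁₀ d + 5 = 11.14 − 5·0.5100 + 5 = 13.590
M − M_☉ = 13.590 − 4.83 = 8.760
L/L_☉ = 10^(−0.4 × 8.760) = 3.134×10^-4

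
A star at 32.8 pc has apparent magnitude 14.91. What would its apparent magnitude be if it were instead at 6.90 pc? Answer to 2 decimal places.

Flux ∝ 1/d², so Δm = 5 log₁₀(d₂/d₁) = 5 log₁₀(6.90/32.8) = -3.385
m₂ = m₁ + Δm = 14.91 + (-3.385) = 11.525

m ≈ 11.52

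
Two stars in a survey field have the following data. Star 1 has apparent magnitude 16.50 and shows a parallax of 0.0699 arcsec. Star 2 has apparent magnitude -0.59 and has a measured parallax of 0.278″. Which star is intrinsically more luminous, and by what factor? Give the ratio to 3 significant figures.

Star 2 is more luminous, by a factor of 433000.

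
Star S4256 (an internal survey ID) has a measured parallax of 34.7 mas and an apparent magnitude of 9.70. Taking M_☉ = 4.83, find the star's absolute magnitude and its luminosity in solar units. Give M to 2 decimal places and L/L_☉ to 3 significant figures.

d = 1/p = 1000/34.7 mas = 28.82 pc
M = m − 5 log₁₀ d + 5 = 9.70 − 5·1.4597 + 5 = 7.402
M − M_☉ = 7.402 − 4.83 = 2.572
L/L_☉ = 10^(−0.4 × 2.572) = 0.09361

M ≈ 7.40; L/L_☉ ≈ 0.0936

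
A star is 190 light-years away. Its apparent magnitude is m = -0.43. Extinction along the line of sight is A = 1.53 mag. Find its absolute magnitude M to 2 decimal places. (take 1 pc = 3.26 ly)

d = 190 ly / 3.26 = 58.28 pc
5 log₁₀(d/10 pc) = 5 log₁₀(58.28) − 5 = 3.828
M = m − 5 log₁₀(d/10) − A = -0.43 − 3.828 − 1.53 = -5.788

M ≈ -5.79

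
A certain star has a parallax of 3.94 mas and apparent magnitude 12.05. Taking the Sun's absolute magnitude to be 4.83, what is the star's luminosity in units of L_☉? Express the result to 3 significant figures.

L/L_☉ ≈ 0.834

d = 1/p = 1000/3.94 mas = 253.8 pc
M = m − 5 log₁₀ d + 5 = 12.05 − 5·2.4045 + 5 = 5.027
M − M_☉ = 5.027 − 4.83 = 0.197
L/L_☉ = 10^(−0.4 × 0.197) = 0.8337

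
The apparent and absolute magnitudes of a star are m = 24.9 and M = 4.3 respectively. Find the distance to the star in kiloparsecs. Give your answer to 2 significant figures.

d ≈ 130 kpc

μ = m − M = 20.600
m − M = 5 log₁₀ d − 5
log₁₀ d = (m − M)/5 + 1 = 5.1200
d = 10^5.1200 = 131800 pc
= 131.8 kpc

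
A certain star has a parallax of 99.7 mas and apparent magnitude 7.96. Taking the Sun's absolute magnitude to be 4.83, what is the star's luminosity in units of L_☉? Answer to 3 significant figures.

d = 1/p = 1000/99.7 mas = 10.03 pc
M = m − 5 log₁₀ d + 5 = 7.96 − 5·1.0013 + 5 = 7.953
M − M_☉ = 7.953 − 4.83 = 3.123
L/L_☉ = 10^(−0.4 × 3.123) = 0.05631

L/L_☉ ≈ 0.0563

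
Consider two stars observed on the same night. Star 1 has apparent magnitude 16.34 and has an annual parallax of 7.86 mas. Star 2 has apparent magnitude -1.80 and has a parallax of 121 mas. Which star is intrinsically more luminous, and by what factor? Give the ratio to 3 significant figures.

Star 1: p = 7.86 mas = 7.86×10^-3″ → d = 1/p = 127.2 pc
Star 1: M = m − 5 log₁₀ d + 5 = 16.34 − 5·2.1046 + 5 = 10.817
Star 2: p = 121 mas = 0.121″ → d = 1/p = 8.264 pc
Star 2: M = m − 5 log₁₀ d + 5 = -1.80 − 5·0.9172 + 5 = -1.386
ΔM = M_1 − M_2 = 10.817 − (-1.386) = 12.203; smaller M is more luminous → Star 2.
L ratio = 10^(0.4 |ΔM|) = 10^4.881 = 76080

Star 2 is more luminous, by a factor of 76100.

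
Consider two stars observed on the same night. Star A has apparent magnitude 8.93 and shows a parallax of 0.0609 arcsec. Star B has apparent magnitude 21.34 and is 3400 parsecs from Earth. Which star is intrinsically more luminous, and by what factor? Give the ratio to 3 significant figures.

Star A: d = 1/p = 1/0.0609″ = 16.42 pc
Star A: M = m − 5 log₁₀ d + 5 = 8.93 − 5·1.2154 + 5 = 7.853
Star B: M = m − 5 log₁₀ d + 5 = 21.34 − 5·3.5315 + 5 = 8.683
ΔM = M_A − M_B = 7.853 − (8.683) = -0.830; smaller M is more luminous → Star A.
L ratio = 10^(0.4 |ΔM|) = 10^0.332 = 2.147

Star A is more luminous, by a factor of 2.15.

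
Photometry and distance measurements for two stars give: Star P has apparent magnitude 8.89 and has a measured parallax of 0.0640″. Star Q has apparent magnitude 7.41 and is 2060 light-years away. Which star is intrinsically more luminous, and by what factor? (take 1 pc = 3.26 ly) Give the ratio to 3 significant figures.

Star Q is more luminous, by a factor of 6390.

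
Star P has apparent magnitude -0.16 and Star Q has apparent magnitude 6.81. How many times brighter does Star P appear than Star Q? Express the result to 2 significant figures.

610

Δm = -0.16 − (6.81) = -6.97
Flux ratio = 10^(−0.4 Δm) = 10^(−0.4 × -6.97) = 10^2.788 = 613.8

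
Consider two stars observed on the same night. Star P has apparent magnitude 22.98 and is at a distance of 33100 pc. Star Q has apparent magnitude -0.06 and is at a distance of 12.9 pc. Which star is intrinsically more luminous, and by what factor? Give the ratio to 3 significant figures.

Star Q is more luminous, by a factor of 250.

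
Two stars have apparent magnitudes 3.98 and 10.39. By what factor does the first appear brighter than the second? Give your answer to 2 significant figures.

370

Magnitude difference = -6.41
Flux ratio = 10^(−0.4 Δm) = 10^(−0.4 × -6.41) = 10^2.564 = 366.4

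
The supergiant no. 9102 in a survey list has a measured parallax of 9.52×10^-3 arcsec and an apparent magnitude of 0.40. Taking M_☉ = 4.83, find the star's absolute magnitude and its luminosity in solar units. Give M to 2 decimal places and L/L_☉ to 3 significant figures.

M ≈ -4.71; L/L_☉ ≈ 6530

d = 1/p = 1/9.52×10^-3″ = 105.0 pc
M = m − 5 log₁₀ d + 5 = 0.40 − 5·2.0214 + 5 = -4.707
M − M_☉ = -4.707 − 4.83 = -9.537
L/L_☉ = 10^(−0.4 × -9.537) = 6527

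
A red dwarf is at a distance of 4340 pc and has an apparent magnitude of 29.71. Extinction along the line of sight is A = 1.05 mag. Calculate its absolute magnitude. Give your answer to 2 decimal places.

M ≈ 15.47

5 log₁₀(d/10 pc) = 5 log₁₀(4340) − 5 = 13.187
M = m − 5 log₁₀(d/10) − A = 29.71 − 13.187 − 1.05 = 15.473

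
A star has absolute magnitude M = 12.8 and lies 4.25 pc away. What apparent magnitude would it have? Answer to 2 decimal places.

m ≈ 10.94

m = M + 5 log₁₀ d − 5 = 12.8 + 5·0.6284 − 5 = 10.942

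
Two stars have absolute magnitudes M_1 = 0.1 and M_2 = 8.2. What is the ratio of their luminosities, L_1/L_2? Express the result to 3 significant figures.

L_1/L_2 ≈ 1740

ΔM = M_1 − M_2 = -8.1
L_1/L_2 = 10^(−0.4 ΔM) = 10^3.240 = 1738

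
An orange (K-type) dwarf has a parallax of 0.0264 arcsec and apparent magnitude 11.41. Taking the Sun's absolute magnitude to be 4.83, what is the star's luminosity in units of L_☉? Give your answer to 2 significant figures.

L/L_☉ ≈ 0.033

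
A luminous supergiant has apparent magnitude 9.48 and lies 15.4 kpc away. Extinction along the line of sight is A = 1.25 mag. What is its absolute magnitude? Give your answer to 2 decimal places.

d = 15.4 kpc = 15400 pc
5 log₁₀(d/10 pc) = 5 log₁₀(15400) − 5 = 15.938
M = m − 5 log₁₀(d/10) − A = 9.48 − 15.938 − 1.25 = -7.708

M ≈ -7.71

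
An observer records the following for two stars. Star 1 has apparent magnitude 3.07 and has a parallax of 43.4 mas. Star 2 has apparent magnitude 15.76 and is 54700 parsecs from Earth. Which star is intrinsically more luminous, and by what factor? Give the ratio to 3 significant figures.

Star 2 is more luminous, by a factor of 47.3.

Star 1: p = 43.4 mas = 0.0434″ → d = 1/p = 23.04 pc
Star 1: M = m − 5 log₁₀ d + 5 = 3.07 − 5·1.3625 + 5 = 1.257
Star 2: M = m − 5 log₁₀ d + 5 = 15.76 − 5·4.7380 + 5 = -2.930
ΔM = M_1 − M_2 = 1.257 − (-2.930) = 4.187; smaller M is more luminous → Star 2.
L ratio = 10^(0.4 |ΔM|) = 10^1.675 = 47.31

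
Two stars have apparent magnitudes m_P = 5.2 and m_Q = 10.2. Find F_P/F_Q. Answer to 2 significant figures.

F_P/F_Q ≈ 100

Δm = 5.2 − (10.2) = -5.0
Flux ratio = 10^(−0.4 Δm) = 10^(−0.4 × -5.0) = 10^2.000 = 100.0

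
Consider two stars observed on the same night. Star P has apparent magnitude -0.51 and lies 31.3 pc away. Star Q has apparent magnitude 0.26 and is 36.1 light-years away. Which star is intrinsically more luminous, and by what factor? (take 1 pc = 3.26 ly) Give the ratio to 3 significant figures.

Star P is more luminous, by a factor of 16.2.

Star P: M = m − 5 log₁₀ d + 5 = -0.51 − 5·1.4955 + 5 = -2.988
Star Q: d = 36.1 ly / 3.26 = 11.07 pc
Star Q: M = m − 5 log₁₀ d + 5 = 0.26 − 5·1.0443 + 5 = 0.039
ΔM = M_P − M_Q = -2.988 − (0.039) = -3.026; smaller M is more luminous → Star P.
L ratio = 10^(0.4 |ΔM|) = 10^1.211 = 16.24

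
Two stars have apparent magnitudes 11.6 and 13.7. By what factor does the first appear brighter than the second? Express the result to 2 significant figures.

6.9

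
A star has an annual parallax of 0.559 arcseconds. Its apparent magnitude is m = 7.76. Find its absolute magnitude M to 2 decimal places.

M ≈ 11.50

d = 1/p = 1/0.559″ = 1.789 pc
5 log₁₀(d/10 pc) = 5 log₁₀(1.789) − 5 = -3.737
M = m − 5 log₁₀(d/10) = 7.76 + 3.737 = 11.497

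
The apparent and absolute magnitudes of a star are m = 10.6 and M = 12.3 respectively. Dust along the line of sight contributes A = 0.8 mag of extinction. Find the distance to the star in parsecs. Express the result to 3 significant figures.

m − M = 5 log₁₀(d/10 pc) + A  ⇒  10.6 − (12.3) − 0.8 = 5 log₁₀(d/10)
-2.500 = 5 log₁₀(d/10)
log₁₀ d = (m − M − A)/5 + 1 = 0.5000
d = 10^0.5000 = 3.162 pc

d ≈ 3.16 pc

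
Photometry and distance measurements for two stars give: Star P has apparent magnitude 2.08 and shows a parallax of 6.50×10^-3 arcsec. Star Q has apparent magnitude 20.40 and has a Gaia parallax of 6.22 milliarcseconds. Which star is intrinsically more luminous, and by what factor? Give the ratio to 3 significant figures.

Star P: d = 1/p = 1/6.50×10^-3″ = 153.8 pc
Star P: M = m − 5 log₁₀ d + 5 = 2.08 − 5·2.1871 + 5 = -3.855
Star Q: p = 6.22 mas = 6.22×10^-3″ → d = 1/p = 160.8 pc
Star Q: M = m − 5 log₁₀ d + 5 = 20.40 − 5·2.2062 + 5 = 14.369
ΔM = M_P − M_Q = -3.855 − (14.369) = -18.224; smaller M is more luminous → Star P.
L ratio = 10^(0.4 |ΔM|) = 10^7.290 = 1.949×10^7

Star P is more luminous, by a factor of 1.95×10^7.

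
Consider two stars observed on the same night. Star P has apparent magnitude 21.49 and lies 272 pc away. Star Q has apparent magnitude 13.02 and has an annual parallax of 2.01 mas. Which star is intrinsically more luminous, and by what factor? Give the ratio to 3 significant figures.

Star P: M = m − 5 log₁₀ d + 5 = 21.49 − 5·2.4346 + 5 = 14.317
Star Q: p = 2.01 mas = 2.01×10^-3″ → d = 1/p = 497.5 pc
Star Q: M = m − 5 log₁₀ d + 5 = 13.02 − 5·2.6968 + 5 = 4.536
ΔM = M_P − M_Q = 14.317 − (4.536) = 9.781; smaller M is more luminous → Star Q.
L ratio = 10^(0.4 |ΔM|) = 10^3.912 = 8175

Star Q is more luminous, by a factor of 8170.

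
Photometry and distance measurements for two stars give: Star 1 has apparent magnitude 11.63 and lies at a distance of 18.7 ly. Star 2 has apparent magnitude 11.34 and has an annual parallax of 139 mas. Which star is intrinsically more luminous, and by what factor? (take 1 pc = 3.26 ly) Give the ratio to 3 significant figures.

Star 2 is more luminous, by a factor of 2.05.

Star 1: d = 18.7 ly / 3.26 = 5.736 pc
Star 1: M = m − 5 log₁₀ d + 5 = 11.63 − 5·0.7586 + 5 = 12.837
Star 2: p = 139 mas = 0.139″ → d = 1/p = 7.194 pc
Star 2: M = m − 5 log₁₀ d + 5 = 11.34 − 5·0.8570 + 5 = 12.055
ΔM = M_1 − M_2 = 12.837 − (12.055) = 0.782; smaller M is more luminous → Star 2.
L ratio = 10^(0.4 |ΔM|) = 10^0.313 = 2.055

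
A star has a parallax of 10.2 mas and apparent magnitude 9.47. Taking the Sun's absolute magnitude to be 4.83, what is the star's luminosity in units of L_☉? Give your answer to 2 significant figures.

d = 1/p = 1000/10.2 mas = 98.04 pc
M = m − 5 log₁₀ d + 5 = 9.47 − 5·1.9914 + 5 = 4.513
M − M_☉ = 4.513 − 4.83 = -0.317
L/L_☉ = 10^(−0.4 × -0.317) = 1.339

L/L_☉ ≈ 1.3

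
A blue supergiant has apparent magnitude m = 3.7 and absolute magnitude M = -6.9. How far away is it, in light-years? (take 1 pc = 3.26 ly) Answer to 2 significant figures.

Distance modulus: m − M = 3.7 − (-6.9) = 10.600
m − M = 5 log₁₀ d − 5
log₁₀ d = (m − M)/5 + 1 = 3.1200
d = 10^3.1200 = 1318 pc
= 4298 ly

d ≈ 4300 ly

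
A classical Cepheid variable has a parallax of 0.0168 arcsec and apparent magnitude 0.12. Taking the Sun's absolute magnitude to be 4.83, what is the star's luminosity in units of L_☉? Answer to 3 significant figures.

L/L_☉ ≈ 2710

d = 1/p = 1/0.0168″ = 59.52 pc
M = m − 5 log₁₀ d + 5 = 0.12 − 5·1.7747 + 5 = -3.753
M − M_☉ = -3.753 − 4.83 = -8.583
L/L_☉ = 10^(−0.4 × -8.583) = 2713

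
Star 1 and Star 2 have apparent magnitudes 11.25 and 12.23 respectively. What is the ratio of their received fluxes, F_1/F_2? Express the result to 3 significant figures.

F_1/F_2 ≈ 2.47

Magnitude difference = -0.98
Flux ratio = 10^(−0.4 Δm) = 10^(−0.4 × -0.98) = 10^0.392 = 2.466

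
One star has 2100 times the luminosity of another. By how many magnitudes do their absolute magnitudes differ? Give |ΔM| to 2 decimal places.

|ΔM| ≈ 8.31

Pogson: ΔM = −2.5 log₁₀(ratio) = −2.5 log₁₀(2100) = −2.5 × 3.3222 = -8.306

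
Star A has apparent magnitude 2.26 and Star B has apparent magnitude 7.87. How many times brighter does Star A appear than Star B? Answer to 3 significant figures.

175

Δm = 2.26 − (7.87) = -5.61
Flux ratio = 10^(−0.4 Δm) = 10^(−0.4 × -5.61) = 10^2.244 = 175.4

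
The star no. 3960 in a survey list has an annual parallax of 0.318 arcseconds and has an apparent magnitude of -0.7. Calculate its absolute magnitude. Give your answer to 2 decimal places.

d = 1/p = 1/0.318″ = 3.145 pc
5 log₁₀(d/10 pc) = 5 log₁₀(3.145) − 5 = -2.512
M = m − 5 log₁₀(d/10) = -0.7 + 2.512 = 1.812

M ≈ 1.81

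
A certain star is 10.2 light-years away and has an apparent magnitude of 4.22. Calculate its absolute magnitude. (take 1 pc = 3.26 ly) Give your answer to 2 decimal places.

M ≈ 6.74

d = 10.2 ly / 3.26 = 3.129 pc
5 log₁₀(d/10 pc) = 5 log₁₀(3.129) − 5 = -2.523
M = m − 5 log₁₀(d/10) = 4.22 + 2.523 = 6.743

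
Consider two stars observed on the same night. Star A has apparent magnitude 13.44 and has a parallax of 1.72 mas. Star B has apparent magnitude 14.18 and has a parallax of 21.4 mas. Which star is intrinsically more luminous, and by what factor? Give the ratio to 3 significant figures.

Star A is more luminous, by a factor of 306.

Star A: p = 1.72 mas = 1.72×10^-3″ → d = 1/p = 581.4 pc
Star A: M = m − 5 log₁₀ d + 5 = 13.44 − 5·2.7645 + 5 = 4.618
Star B: p = 21.4 mas = 0.0214″ → d = 1/p = 46.73 pc
Star B: M = m − 5 log₁₀ d + 5 = 14.18 − 5·1.6696 + 5 = 10.832
ΔM = M_A − M_B = 4.618 − (10.832) = -6.214; smaller M is more luminous → Star A.
L ratio = 10^(0.4 |ΔM|) = 10^2.486 = 306.0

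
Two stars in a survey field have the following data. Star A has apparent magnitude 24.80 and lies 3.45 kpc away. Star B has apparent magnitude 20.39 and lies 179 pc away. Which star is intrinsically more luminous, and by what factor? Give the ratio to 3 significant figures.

Star A is more luminous, by a factor of 6.40.

Star A: d = 3.45 kpc = 3450 pc
Star A: M = m − 5 log₁₀ d + 5 = 24.80 − 5·3.5378 + 5 = 12.111
Star B: M = m − 5 log₁₀ d + 5 = 20.39 − 5·2.2529 + 5 = 14.126
ΔM = M_A − M_B = 12.111 − (14.126) = -2.015; smaller M is more luminous → Star A.
L ratio = 10^(0.4 |ΔM|) = 10^0.806 = 6.396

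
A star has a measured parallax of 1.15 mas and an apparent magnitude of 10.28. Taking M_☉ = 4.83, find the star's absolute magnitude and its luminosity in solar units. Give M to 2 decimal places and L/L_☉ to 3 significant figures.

M ≈ 0.58; L/L_☉ ≈ 50.0

d = 1/p = 1000/1.15 mas = 869.6 pc
M = m − 5 log₁₀ d + 5 = 10.28 − 5·2.9393 + 5 = 0.583
M − M_☉ = 0.583 − 4.83 = -4.247
L/L_☉ = 10^(−0.4 × -4.247) = 49.96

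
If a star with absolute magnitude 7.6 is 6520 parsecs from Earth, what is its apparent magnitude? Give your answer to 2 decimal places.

m ≈ 21.67

m = M + 5 log₁₀ d − 5 = 7.6 + 5·3.8142 − 5 = 21.671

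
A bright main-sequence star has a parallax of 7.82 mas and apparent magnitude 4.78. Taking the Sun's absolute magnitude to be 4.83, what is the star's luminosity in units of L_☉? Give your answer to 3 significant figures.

d = 1/p = 1000/7.82 mas = 127.9 pc
M = m − 5 log₁₀ d + 5 = 4.78 − 5·2.1068 + 5 = -0.754
M − M_☉ = -0.754 − 4.83 = -5.584
L/L_☉ = 10^(−0.4 × -5.584) = 171.2

L/L_☉ ≈ 171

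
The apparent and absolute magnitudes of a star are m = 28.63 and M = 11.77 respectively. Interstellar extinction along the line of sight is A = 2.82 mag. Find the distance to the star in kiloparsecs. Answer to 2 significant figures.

m − M = 5 log₁₀(d/10 pc) + A  ⇒  28.63 − (11.77) − 2.82 = 5 log₁₀(d/10)
14.040 = 5 log₁₀(d/10)
log₁₀ d = (m − M − A)/5 + 1 = 3.8080
d = 10^3.8080 = 6427 pc
= 6.427 kpc

d ≈ 6.4 kpc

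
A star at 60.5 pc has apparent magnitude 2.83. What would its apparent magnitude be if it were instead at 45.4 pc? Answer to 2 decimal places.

m ≈ 2.21

Flux ∝ 1/d², so Δm = 5 log₁₀(d₂/d₁) = 5 log₁₀(45.4/60.5) = -0.623
m₂ = m₁ + Δm = 2.83 + (-0.623) = 2.207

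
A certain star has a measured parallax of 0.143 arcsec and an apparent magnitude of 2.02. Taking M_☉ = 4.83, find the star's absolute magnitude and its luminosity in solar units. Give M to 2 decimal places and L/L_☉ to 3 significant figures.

d = 1/p = 1/0.143″ = 6.993 pc
M = m − 5 log₁₀ d + 5 = 2.02 − 5·0.8447 + 5 = 2.797
M − M_☉ = 2.797 − 4.83 = -2.033
L/L_☉ = 10^(−0.4 × -2.033) = 6.506

M ≈ 2.80; L/L_☉ ≈ 6.51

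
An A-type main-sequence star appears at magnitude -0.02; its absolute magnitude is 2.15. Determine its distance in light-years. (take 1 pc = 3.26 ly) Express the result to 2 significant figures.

d ≈ 12 ly

Distance modulus: m − M = -0.02 − (2.15) = -2.170
m − M = 5 log₁₀ d − 5
log₁₀ d = (m − M)/5 + 1 = 0.5660
d = 10^0.5660 = 3.681 pc
= 12.00 ly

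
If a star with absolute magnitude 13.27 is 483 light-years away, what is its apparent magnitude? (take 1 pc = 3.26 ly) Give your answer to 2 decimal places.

d = 483 ly / 3.26 = 148.2 pc
m = M + 5 log₁₀ d − 5 = 13.27 + 5·2.1707 − 5 = 19.124

m ≈ 19.12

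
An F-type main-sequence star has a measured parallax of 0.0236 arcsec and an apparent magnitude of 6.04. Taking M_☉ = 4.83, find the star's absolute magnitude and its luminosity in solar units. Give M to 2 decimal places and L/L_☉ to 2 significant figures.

M ≈ 2.90; L/L_☉ ≈ 5.9

d = 1/p = 1/0.0236″ = 42.37 pc
M = m − 5 log₁₀ d + 5 = 6.04 − 5·1.6271 + 5 = 2.905
M − M_☉ = 2.905 − 4.83 = -1.925
L/L_☉ = 10^(−0.4 × -1.925) = 5.891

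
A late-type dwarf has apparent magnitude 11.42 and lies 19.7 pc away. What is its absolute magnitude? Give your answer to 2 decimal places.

5 log₁₀(d/10 pc) = 5 log₁₀(19.70) − 5 = 1.472
M = m − 5 log₁₀(d/10) = 11.42 − 1.472 = 9.948

M ≈ 9.95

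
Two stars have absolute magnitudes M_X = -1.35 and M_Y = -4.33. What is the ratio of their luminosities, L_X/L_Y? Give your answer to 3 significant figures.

ΔM = M_X − M_Y = 2.98
L_X/L_Y = 10^(−0.4 ΔM) = 10^-1.192 = 0.06427

L_X/L_Y ≈ 0.0643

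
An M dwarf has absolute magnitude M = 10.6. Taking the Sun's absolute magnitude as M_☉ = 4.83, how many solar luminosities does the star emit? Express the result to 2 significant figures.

L/L_☉ ≈ 4.9×10^-3

M − M_☉ = 10.6 − 4.83 = 5.770
L/L_☉ = 10^(−0.4 (M − M_☉)) = 10^-2.308 = 4.920×10^-3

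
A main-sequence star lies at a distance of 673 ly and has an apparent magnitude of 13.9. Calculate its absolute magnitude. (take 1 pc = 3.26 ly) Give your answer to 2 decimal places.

d = 673 ly / 3.26 = 206.4 pc
5 log₁₀(d/10 pc) = 5 log₁₀(206.4) − 5 = 6.574
M = m − 5 log₁₀(d/10) = 13.9 − 6.574 = 7.326

M ≈ 7.33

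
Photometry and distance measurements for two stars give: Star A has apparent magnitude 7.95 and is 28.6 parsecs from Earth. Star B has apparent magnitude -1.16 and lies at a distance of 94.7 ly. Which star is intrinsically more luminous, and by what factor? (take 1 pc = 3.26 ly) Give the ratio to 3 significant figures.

Star B is more luminous, by a factor of 4540.

Star A: M = m − 5 log₁₀ d + 5 = 7.95 − 5·1.4564 + 5 = 5.668
Star B: d = 94.7 ly / 3.26 = 29.05 pc
Star B: M = m − 5 log₁₀ d + 5 = -1.16 − 5·1.4631 + 5 = -3.476
ΔM = M_A − M_B = 5.668 − (-3.476) = 9.144; smaller M is more luminous → Star B.
L ratio = 10^(0.4 |ΔM|) = 10^3.658 = 4545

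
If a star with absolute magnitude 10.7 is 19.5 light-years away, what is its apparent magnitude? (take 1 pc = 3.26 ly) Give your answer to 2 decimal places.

d = 19.5 ly / 3.26 = 5.982 pc
m = M + 5 log₁₀ d − 5 = 10.7 + 5·0.7768 − 5 = 9.584

m ≈ 9.58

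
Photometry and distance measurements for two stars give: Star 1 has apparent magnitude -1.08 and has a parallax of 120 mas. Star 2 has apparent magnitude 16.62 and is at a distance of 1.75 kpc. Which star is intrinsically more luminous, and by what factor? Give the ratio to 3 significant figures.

Star 1: p = 120 mas = 0.120″ → d = 1/p = 8.333 pc
Star 1: M = m − 5 log₁₀ d + 5 = -1.08 − 5·0.9208 + 5 = -0.684
Star 2: d = 1.75 kpc = 1750 pc
Star 2: M = m − 5 log₁₀ d + 5 = 16.62 − 5·3.2430 + 5 = 5.405
ΔM = M_1 − M_2 = -0.684 − (5.405) = -6.089; smaller M is more luminous → Star 1.
L ratio = 10^(0.4 |ΔM|) = 10^2.436 = 272.6

Star 1 is more luminous, by a factor of 273.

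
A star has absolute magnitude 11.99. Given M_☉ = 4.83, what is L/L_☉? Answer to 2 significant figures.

L/L_☉ ≈ 1.4×10^-3

M − M_☉ = 11.99 − 4.83 = 7.160
L/L_☉ = 10^(−0.4 (M − M_☉)) = 10^-2.864 = 1.368×10^-3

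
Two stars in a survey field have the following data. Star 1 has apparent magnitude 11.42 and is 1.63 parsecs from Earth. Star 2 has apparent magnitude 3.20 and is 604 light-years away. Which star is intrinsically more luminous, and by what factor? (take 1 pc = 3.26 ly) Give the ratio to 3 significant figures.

Star 1: M = m − 5 log₁₀ d + 5 = 11.42 − 5·0.2122 + 5 = 15.359
Star 2: d = 604 ly / 3.26 = 185.3 pc
Star 2: M = m − 5 log₁₀ d + 5 = 3.20 − 5·2.2678 + 5 = -3.139
ΔM = M_1 − M_2 = 15.359 − (-3.139) = 18.498; smaller M is more luminous → Star 2.
L ratio = 10^(0.4 |ΔM|) = 10^7.399 = 2.508×10^7

Star 2 is more luminous, by a factor of 2.51×10^7.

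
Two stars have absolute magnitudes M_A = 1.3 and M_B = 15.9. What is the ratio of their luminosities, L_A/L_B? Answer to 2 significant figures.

L_A/L_B ≈ 690000

ΔM = M_A − M_B = -14.6
L_A/L_B = 10^(−0.4 ΔM) = 10^5.840 = 691800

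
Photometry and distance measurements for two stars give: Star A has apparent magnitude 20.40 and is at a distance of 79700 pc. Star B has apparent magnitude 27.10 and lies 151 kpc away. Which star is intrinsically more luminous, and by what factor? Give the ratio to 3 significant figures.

Star A is more luminous, by a factor of 133.

Star A: M = m − 5 log₁₀ d + 5 = 20.40 − 5·4.9015 + 5 = 0.893
Star B: d = 151 kpc = 151000 pc
Star B: M = m − 5 log₁₀ d + 5 = 27.10 − 5·5.1790 + 5 = 6.205
ΔM = M_A − M_B = 0.893 − (6.205) = -5.312; smaller M is more luminous → Star A.
L ratio = 10^(0.4 |ΔM|) = 10^2.125 = 133.3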